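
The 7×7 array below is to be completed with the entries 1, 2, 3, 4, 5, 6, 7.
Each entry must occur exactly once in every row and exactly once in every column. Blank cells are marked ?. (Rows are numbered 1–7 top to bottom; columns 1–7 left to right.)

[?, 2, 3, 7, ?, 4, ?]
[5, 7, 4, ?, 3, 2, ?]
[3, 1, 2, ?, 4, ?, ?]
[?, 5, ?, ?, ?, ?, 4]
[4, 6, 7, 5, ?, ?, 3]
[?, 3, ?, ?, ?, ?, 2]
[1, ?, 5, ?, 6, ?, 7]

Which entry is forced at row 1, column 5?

Row 1, column 1: row 1 has {2, 3, 4, 7} and column 1 has {1, 3, 4, 5}, leaving only 6.
Row 3, column 4: row 3 has {1, 2, 3, 4} and column 4 has {5, 7}, leaving only 6.
Row 2, column 4: row 2 has {2, 3, 4, 5, 7} and column 4 has {5, 6, 7}, leaving only 1.
Row 2, column 7: row 2 has {1, 2, 3, 4, 5, 7} and column 7 has {2, 3, 4, 7}, leaving only 6.
Row 3, column 7: row 3 has {1, 2, 3, 4, 6} and column 7 has {2, 3, 4, 6, 7}, leaving only 5.
Row 1, column 7: row 1 has {2, 3, 4, 6, 7} and column 7 has {2, 3, 4, 5, 6, 7}, leaving only 1.
Row 1 already has {1, 2, 3, 4, 6, 7} and column 5 already has {3, 4, 6}, so row 1, column 5 must be 5.

5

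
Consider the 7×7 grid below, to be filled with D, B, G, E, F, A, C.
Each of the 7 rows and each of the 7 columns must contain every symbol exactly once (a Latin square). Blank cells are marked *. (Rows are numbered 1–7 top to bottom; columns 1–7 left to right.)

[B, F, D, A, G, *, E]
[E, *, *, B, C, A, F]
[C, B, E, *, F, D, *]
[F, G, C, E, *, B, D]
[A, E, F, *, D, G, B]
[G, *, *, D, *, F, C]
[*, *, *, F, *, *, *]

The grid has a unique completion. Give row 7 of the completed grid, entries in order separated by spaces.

Row 7, column 1: row 7 has {F} and column 1 has {B, G, E, F, A, C}, leaving only D.
Row 1, column 6: row 1 has {D, B, G, E, F, A} and column 6 has {D, B, G, F, A}, leaving only C.
Row 7, column 6: row 7 has {D, F} and column 6 has {D, B, G, F, A, C}, leaving only E.
Row 2, column 2: row 2 has {B, E, F, A, C} and column 2 has {B, G, E, F}, leaving only D.
Row 2, column 3: row 2 has {D, B, E, F, A, C} and column 3 has {D, E, F, C}, leaving only G.
Row 3, column 4: row 3 has {D, B, E, F, C} and column 4 has {D, B, E, F, A}, leaving only G.
Row 3, column 7: row 3 has {D, B, G, E, F, C} and column 7 has {D, B, E, F, C}, leaving only A.
Row 7, column 7: row 7 has {D, E, F} and column 7 has {D, B, E, F, A, C}, leaving only G.
Row 4, column 5: row 4 has {D, B, G, E, F, C} and column 5 has {D, G, F, C}, leaving only A.
Row 7, column 5: row 7 has {D, G, E, F} and column 5 has {D, G, F, A, C}, leaving only B.
Row 7, column 3: row 7 has {D, B, G, E, F} and column 3 has {D, G, E, F, C}, leaving only A.
Row 7, column 2: row 7 has {D, B, G, E, F, A} and column 2 has {D, B, G, E, F}, leaving only C.
So row 7 reads: D C A F B E G.

D C A F B E G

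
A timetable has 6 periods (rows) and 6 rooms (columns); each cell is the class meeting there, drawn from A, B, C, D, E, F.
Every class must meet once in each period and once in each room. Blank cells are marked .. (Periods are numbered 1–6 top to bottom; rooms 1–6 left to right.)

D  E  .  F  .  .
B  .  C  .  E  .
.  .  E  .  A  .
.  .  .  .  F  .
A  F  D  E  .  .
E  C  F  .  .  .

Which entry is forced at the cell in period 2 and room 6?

F

Period 4, room 1: period 4 has {F} and room 1 has {A, B, D, E}, leaving only C.
Period 3, room 1: period 3 has {A, E} and room 1 has {A, B, C, D, E}, leaving only F.
Period 2, room 6 is narrowed to {A, D, F}.
If it were A, then period 2, room 4 would be left with no valid symbol.
If it were D, then period 2, room 4 would be left with no valid symbol.
So period 2, room 6 must be F.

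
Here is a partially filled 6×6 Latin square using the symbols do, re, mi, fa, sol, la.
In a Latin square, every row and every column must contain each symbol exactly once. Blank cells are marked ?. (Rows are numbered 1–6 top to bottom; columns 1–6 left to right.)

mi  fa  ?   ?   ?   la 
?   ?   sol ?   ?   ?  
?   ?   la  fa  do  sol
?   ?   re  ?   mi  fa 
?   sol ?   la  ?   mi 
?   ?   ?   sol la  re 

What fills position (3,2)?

Row 1, column 3: row 1 has {mi, fa, la} and column 3 has {re, sol, la}, leaving only do.
Row 1, column 4: row 1 has {do, mi, fa, la} and column 4 has {fa, sol, la}, leaving only re.
Row 1, column 5: row 1 has {do, re, mi, fa, la} and column 5 has {do, mi, la}, leaving only sol.
Row 2, column 6: row 2 has {sol} and column 6 has {re, mi, fa, sol, la}, leaving only do.
Row 2, column 4: row 2 has {do, sol} and column 4 has {re, fa, sol, la}, leaving only mi.
Row 3, column 1: row 3 has {do, fa, sol, la} and column 1 has {mi}, leaving only re.
Row 3 already has {do, re, fa, sol, la} and column 2 already has {fa, sol}, so row 3, column 2 must be mi.

mi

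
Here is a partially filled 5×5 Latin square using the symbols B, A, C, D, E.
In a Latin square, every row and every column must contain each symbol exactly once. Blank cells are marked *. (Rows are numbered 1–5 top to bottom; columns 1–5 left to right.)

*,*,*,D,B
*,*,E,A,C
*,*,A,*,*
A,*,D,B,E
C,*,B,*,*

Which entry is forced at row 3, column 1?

Row 1, column 1: row 1 has {B, D} and column 1 has {A, C}, leaving only E.
Row 1, column 3: row 1 has {B, D, E} and column 3 has {B, A, D, E}, leaving only C.
Row 1, column 2: row 1 has {B, C, D, E} and column 2 has {}, leaving only A.
Row 3, column 5: row 3 has {A} and column 5 has {B, C, E}, leaving only D.
Row 3 already has {A, D} and column 1 already has {A, C, E}, so row 3, column 1 must be B.

B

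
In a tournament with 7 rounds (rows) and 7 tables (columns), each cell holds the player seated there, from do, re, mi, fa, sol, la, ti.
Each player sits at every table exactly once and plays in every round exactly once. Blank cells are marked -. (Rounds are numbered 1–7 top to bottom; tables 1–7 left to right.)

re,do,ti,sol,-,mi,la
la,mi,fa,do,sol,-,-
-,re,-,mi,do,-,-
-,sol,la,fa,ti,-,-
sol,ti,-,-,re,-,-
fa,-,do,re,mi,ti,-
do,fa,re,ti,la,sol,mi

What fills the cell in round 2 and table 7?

ti

Round 1, table 5: round 1 has {do, re, mi, sol, la, ti} and table 5 has {do, re, mi, sol, la, ti}, leaving only fa.
Round 2, table 6: round 2 has {do, mi, fa, sol, la} and table 6 has {mi, sol, ti}, leaving only re.
Round 2 already has {do, re, mi, fa, sol, la} and table 7 already has {mi, la}, so round 2, table 7 must be ti.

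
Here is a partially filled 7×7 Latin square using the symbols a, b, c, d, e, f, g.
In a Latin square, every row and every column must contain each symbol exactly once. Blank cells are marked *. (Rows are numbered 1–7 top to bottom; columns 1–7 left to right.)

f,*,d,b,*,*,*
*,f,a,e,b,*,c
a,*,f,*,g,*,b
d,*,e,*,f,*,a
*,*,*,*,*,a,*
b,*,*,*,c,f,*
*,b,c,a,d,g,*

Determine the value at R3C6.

e

Row 2, column 1: row 2 has {a, b, c, e, f} and column 1 has {a, b, d, f}, leaving only g.
Row 2, column 6: row 2 has {a, b, c, e, f, g} and column 6 has {a, f, g}, leaving only d.
Row 5, column 5: row 5 has {a} and column 5 has {b, c, d, f, g}, leaving only e.
Row 1, column 5: row 1 has {b, d, f} and column 5 has {b, c, d, e, f, g}, leaving only a.
Row 5, column 1: row 5 has {a, e} and column 1 has {a, b, d, f, g}, leaving only c.
Row 6, column 3: row 6 has {b, c, f} and column 3 has {a, c, d, e, f}, leaving only g.
Row 5, column 3: row 5 has {a, c, e} and column 3 has {a, c, d, e, f, g}, leaving only b.
Row 6, column 4: row 6 has {b, c, f, g} and column 4 has {a, b, e}, leaving only d.
Row 3, column 4: row 3 has {a, b, f, g} and column 4 has {a, b, d, e}, leaving only c.
Row 3 already has {a, b, c, f, g} and column 6 already has {a, d, f, g}, so row 3, column 6 must be e.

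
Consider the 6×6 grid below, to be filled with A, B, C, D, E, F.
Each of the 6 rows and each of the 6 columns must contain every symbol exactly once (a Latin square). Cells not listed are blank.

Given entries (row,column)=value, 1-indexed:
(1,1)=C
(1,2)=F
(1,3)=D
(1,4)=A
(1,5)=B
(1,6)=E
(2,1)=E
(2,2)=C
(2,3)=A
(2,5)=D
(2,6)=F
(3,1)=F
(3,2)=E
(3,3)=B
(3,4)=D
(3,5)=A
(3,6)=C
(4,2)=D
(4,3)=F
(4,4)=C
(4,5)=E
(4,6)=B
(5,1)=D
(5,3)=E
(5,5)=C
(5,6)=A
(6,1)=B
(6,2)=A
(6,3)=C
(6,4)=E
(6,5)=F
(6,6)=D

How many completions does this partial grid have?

1

Row 2, column 4: eliminating its row and column leaves {B}.
Row 4, column 1: eliminating its row and column leaves {A}.
Row 5, column 2: eliminating its row and column leaves {B}.
Row 5, column 4: eliminating its row and column leaves {B, F}.
Only one assignment across all blanks avoids any row or column repeat, giving 1 completion.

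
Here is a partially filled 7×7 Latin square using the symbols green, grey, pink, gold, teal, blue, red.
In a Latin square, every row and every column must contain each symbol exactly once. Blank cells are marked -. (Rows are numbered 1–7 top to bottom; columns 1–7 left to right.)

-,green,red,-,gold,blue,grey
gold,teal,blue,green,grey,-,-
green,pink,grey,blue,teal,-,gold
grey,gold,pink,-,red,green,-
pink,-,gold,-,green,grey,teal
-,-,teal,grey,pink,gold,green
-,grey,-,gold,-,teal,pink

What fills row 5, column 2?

Row 1, column 1: row 1 has {green, grey, gold, blue, red} and column 1 has {green, grey, pink, gold}, leaving only teal.
Row 1, column 4: row 1 has {green, grey, gold, teal, blue, red} and column 4 has {green, grey, gold, blue}, leaving only pink.
Row 2, column 7: row 2 has {green, grey, gold, teal, blue} and column 7 has {green, grey, pink, gold, teal}, leaving only red.
Row 2, column 6: row 2 has {green, grey, gold, teal, blue, red} and column 6 has {green, grey, gold, teal, blue}, leaving only pink.
Row 3, column 6: row 3 has {green, grey, pink, gold, teal, blue} and column 6 has {green, grey, pink, gold, teal, blue}, leaving only red.
Row 4, column 4: row 4 has {green, grey, pink, gold, red} and column 4 has {green, grey, pink, gold, blue}, leaving only teal.
Row 4, column 7: row 4 has {green, grey, pink, gold, teal, red} and column 7 has {green, grey, pink, gold, teal, red}, leaving only blue.
Row 5, column 4: row 5 has {green, grey, pink, gold, teal} and column 4 has {green, grey, pink, gold, teal, blue}, leaving only red.
Row 5 already has {green, grey, pink, gold, teal, red} and column 2 already has {green, grey, pink, gold, teal}, so row 5, column 2 must be blue.

blue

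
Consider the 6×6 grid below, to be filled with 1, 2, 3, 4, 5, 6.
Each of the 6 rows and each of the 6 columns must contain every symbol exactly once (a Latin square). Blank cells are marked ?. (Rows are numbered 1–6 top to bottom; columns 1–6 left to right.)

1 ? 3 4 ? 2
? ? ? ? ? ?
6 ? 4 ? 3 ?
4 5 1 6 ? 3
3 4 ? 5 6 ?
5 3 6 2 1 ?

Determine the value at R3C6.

Row 1, column 2: row 1 has {1, 2, 3, 4} and column 2 has {3, 4, 5}, leaving only 6.
Row 1, column 5: row 1 has {1, 2, 3, 4, 6} and column 5 has {1, 3, 6}, leaving only 5.
Row 2, column 1: row 2 has {} and column 1 has {1, 3, 4, 5, 6}, leaving only 2.
Row 2, column 2: row 2 has {2} and column 2 has {3, 4, 5, 6}, leaving only 1.
Row 2, column 3: row 2 has {1, 2} and column 3 has {1, 3, 4, 6}, leaving only 5.
Row 2, column 4: row 2 has {1, 2, 5} and column 4 has {2, 4, 5, 6}, leaving only 3.
Row 2, column 5: row 2 has {1, 2, 3, 5} and column 5 has {1, 3, 5, 6}, leaving only 4.
Row 2, column 6: row 2 has {1, 2, 3, 4, 5} and column 6 has {2, 3}, leaving only 6.
Row 3, column 2: row 3 has {3, 4, 6} and column 2 has {1, 3, 4, 5, 6}, leaving only 2.
Row 3, column 4: row 3 has {2, 3, 4, 6} and column 4 has {2, 3, 4, 5, 6}, leaving only 1.
Row 3 already has {1, 2, 3, 4, 6} and column 6 already has {2, 3, 6}, so row 3, column 6 must be 5.

5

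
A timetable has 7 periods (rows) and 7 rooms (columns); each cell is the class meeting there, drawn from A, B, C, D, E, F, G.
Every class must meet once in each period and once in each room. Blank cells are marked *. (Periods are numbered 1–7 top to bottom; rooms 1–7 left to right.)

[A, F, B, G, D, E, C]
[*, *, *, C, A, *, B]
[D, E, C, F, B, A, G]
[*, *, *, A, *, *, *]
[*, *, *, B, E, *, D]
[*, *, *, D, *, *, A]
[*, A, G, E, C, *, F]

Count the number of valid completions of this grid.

Period 2, room 1: eliminating its period and room leaves {E, F, G}.
Period 2, room 2: eliminating its period and room leaves {D, G}.
Period 2, room 3: eliminating its period and room leaves {D, E, F}.
Period 2, room 6: eliminating its period and room leaves {D, F, G}.
Period 4, room 1: eliminating its period and room leaves {B, C, E, F, G}.
Period 4, room 2: eliminating its period and room leaves {B, C, D, G}.
Period 4, room 3: eliminating its period and room leaves {D, E, F}.
Period 4, room 5: eliminating its period and room leaves {F, G}.
Period 4, room 6: eliminating its period and room leaves {B, C, D, F, G}.
Period 4, room 7: eliminating its period and room leaves {E}.
Period 5, room 1: eliminating its period and room leaves {C, F, G}.
Period 5, room 2: eliminating its period and room leaves {C, G}.
Period 5, room 3: eliminating its period and room leaves {A, F}.
Period 5, room 6: eliminating its period and room leaves {C, F, G}.
Period 6, room 1: eliminating its period and room leaves {B, C, E, F, G}.
Period 6, room 2: eliminating its period and room leaves {B, C, G}.
Period 6, room 3: eliminating its period and room leaves {E, F}.
Period 6, room 5: eliminating its period and room leaves {F, G}.
Period 6, room 6: eliminating its period and room leaves {B, C, F, G}.
Period 7, room 1: eliminating its period and room leaves {B}.
Period 7, room 6: eliminating its period and room leaves {B, D}.
Enumerating the assignments across these blanks that avoid any period or room repeat gives 14 completions.

14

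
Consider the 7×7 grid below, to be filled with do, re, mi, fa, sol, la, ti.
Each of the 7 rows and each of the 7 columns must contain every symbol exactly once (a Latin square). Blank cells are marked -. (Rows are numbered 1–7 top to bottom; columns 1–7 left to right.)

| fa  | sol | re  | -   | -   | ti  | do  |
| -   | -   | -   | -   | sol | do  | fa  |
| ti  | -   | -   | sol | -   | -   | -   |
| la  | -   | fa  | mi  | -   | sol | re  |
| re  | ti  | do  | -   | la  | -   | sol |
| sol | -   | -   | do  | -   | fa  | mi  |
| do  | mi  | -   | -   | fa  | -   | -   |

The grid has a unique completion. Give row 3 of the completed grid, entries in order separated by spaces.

Row 3, column 7: row 3 has {sol, ti} and column 7 has {do, re, mi, fa, sol}, leaving only la.
Row 3, column 3: row 3 has {sol, la, ti} and column 3 has {do, re, fa}, leaving only mi.
Row 3, column 6: row 3 has {mi, sol, la, ti} and column 6 has {do, fa, sol, ti}, leaving only re.
Row 3, column 5: row 3 has {re, mi, sol, la, ti} and column 5 has {fa, sol, la}, leaving only do.
Row 3, column 2: row 3 has {do, re, mi, sol, la, ti} and column 2 has {mi, sol, ti}, leaving only fa.
So row 3 reads: ti fa mi sol do re la.

ti fa mi sol do re la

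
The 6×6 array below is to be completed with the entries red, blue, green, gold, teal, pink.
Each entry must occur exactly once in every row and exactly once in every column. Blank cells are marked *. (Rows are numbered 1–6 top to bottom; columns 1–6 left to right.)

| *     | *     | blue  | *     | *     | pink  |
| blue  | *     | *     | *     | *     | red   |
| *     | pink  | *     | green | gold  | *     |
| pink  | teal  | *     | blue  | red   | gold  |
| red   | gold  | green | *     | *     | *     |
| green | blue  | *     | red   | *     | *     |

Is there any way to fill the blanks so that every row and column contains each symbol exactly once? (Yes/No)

Row 4, column 3: row 4 together with column 3 already contain {red, blue, green, gold, teal, pink} — every symbol — so nothing can go there. The grid has no valid completion.

No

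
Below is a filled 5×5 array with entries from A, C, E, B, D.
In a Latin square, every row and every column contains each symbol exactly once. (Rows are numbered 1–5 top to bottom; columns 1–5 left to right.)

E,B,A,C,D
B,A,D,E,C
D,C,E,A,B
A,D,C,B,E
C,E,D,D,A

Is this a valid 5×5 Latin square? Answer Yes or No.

No

Row 5 contains D twice (at columns 3 and 4), so it is not a permutation.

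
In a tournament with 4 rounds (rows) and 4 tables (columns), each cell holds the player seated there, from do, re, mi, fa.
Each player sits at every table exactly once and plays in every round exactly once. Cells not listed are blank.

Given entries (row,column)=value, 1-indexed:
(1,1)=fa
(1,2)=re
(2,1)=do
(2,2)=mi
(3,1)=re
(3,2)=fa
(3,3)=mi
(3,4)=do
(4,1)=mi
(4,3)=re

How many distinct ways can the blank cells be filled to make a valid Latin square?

1

Round 1, table 3: eliminating its round and table leaves {do}.
Round 1, table 4: eliminating its round and table leaves {mi}.
Round 2, table 3: eliminating its round and table leaves {fa}.
Round 2, table 4: eliminating its round and table leaves {re, fa}.
Round 4, table 2: eliminating its round and table leaves {do}.
Round 4, table 4: eliminating its round and table leaves {fa}.
Only one assignment across all blanks avoids any round or table repeat, giving 1 completion.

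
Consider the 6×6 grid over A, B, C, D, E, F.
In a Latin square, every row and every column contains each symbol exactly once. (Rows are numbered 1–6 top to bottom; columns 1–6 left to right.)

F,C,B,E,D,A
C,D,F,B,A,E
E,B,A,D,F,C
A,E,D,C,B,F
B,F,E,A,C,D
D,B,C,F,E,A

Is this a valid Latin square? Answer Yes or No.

Every row is a permutation, but column 6 contains A twice (at rows 1 and 6).

No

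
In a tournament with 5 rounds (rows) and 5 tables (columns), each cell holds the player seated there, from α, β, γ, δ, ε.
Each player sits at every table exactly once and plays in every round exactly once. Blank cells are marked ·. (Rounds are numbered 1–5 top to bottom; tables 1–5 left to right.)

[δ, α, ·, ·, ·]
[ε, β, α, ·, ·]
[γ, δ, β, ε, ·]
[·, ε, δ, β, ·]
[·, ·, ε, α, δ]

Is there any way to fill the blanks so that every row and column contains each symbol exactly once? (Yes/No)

Round 1, table 3: round 1 has {α, δ} and table 3 has {α, β, δ, ε}, so it must be γ.
Now round 1, table 4: round 1 together with table 4 already contain {α, β, γ, δ, ε} — every symbol — so nothing can go there. The grid has no valid completion.

No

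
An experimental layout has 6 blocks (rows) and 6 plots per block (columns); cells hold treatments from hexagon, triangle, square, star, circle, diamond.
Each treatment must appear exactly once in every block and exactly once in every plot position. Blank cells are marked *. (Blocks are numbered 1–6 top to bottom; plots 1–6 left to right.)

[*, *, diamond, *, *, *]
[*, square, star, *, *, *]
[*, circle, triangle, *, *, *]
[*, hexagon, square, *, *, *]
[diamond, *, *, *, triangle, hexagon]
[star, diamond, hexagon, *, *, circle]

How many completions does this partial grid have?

Block 1, plot 1: eliminating its block and plot leaves {hexagon, triangle, square, circle}.
Block 1, plot 2: eliminating its block and plot leaves {triangle, star}.
Block 1, plot 4: eliminating its block and plot leaves {hexagon, triangle, square, star, circle}.
Block 1, plot 5: eliminating its block and plot leaves {hexagon, square, star, circle}.
Block 1, plot 6: eliminating its block and plot leaves {triangle, square, star}.
Block 2, plot 1: eliminating its block and plot leaves {hexagon, triangle, circle}.
Block 2, plot 4: eliminating its block and plot leaves {hexagon, triangle, circle, diamond}.
Block 2, plot 5: eliminating its block and plot leaves {hexagon, circle, diamond}.
Block 2, plot 6: eliminating its block and plot leaves {triangle, diamond}.
Block 3, plot 1: eliminating its block and plot leaves {hexagon, square}.
Block 3, plot 4: eliminating its block and plot leaves {hexagon, square, star, diamond}.
Block 3, plot 5: eliminating its block and plot leaves {hexagon, square, star, diamond}.
Block 3, plot 6: eliminating its block and plot leaves {square, star, diamond}.
Block 4, plot 1: eliminating its block and plot leaves {triangle, circle}.
Block 4, plot 4: eliminating its block and plot leaves {triangle, star, circle, diamond}.
Block 4, plot 5: eliminating its block and plot leaves {star, circle, diamond}.
Block 4, plot 6: eliminating its block and plot leaves {triangle, star, diamond}.
Block 5, plot 2: eliminating its block and plot leaves {star}.
Block 5, plot 3: eliminating its block and plot leaves {circle}.
Block 5, plot 4: eliminating its block and plot leaves {square, star, circle}.
Block 6, plot 4: eliminating its block and plot leaves {triangle, square}.
Block 6, plot 5: eliminating its block and plot leaves {square}.
Enumerating the assignments across these blanks that avoid any block or plot repeat gives 20 completions.

20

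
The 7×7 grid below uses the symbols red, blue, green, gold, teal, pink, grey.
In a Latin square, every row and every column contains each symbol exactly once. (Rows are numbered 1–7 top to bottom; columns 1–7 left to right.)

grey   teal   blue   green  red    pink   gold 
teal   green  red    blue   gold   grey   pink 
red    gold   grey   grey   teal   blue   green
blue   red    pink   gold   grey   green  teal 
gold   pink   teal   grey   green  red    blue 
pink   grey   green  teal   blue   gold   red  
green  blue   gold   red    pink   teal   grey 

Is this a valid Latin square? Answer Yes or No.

Column 4 contains grey twice (at rows 3 and 5), so it is not a permutation.

No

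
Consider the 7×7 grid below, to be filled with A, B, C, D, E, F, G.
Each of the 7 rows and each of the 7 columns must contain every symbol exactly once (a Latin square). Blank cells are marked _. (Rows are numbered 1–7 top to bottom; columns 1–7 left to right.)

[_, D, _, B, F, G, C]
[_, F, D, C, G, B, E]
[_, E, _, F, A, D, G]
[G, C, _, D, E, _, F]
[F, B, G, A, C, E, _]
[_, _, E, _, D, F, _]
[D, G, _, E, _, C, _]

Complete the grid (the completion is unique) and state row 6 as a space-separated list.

Row 6, column 2: row 6 has {D, E, F} and column 2 has {B, C, D, E, F, G}, leaving only A.
Row 6, column 4: row 6 has {A, D, E, F} and column 4 has {A, B, C, D, E, F}, leaving only G.
Row 6, column 7: row 6 has {A, D, E, F, G} and column 7 has {C, E, F, G}, leaving only B.
Row 6, column 1: row 6 has {A, B, D, E, F, G} and column 1 has {D, F, G}, leaving only C.
So row 6 reads: C A E G D F B.

C A E G D F B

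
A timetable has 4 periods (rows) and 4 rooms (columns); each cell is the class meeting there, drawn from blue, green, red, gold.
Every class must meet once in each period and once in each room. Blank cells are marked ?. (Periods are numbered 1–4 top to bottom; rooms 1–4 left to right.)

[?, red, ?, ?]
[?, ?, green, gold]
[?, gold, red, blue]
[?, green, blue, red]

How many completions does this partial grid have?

1

Period 1, room 1: eliminating its period and room leaves {blue, green, gold}.
Period 1, room 3: eliminating its period and room leaves {gold}.
Period 1, room 4: eliminating its period and room leaves {green}.
Period 2, room 1: eliminating its period and room leaves {blue, red}.
Period 2, room 2: eliminating its period and room leaves {blue}.
Period 3, room 1: eliminating its period and room leaves {green}.
Period 4, room 1: eliminating its period and room leaves {gold}.
Only one assignment across all blanks avoids any period or room repeat, giving 1 completion.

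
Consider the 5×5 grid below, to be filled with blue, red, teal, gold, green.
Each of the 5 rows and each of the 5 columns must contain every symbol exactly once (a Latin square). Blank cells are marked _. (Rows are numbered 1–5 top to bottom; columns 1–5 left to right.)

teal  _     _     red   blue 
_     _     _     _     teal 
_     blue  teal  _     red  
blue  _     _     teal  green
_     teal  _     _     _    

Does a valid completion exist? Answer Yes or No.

Yes

No row or column among the givens repeats a symbol, and propagating forced cells runs into no contradiction.
One valid completion exists (for instance, teal green gold red blue / green red blue gold teal / gold blue teal green red / blue gold red teal green / red teal green blue gold).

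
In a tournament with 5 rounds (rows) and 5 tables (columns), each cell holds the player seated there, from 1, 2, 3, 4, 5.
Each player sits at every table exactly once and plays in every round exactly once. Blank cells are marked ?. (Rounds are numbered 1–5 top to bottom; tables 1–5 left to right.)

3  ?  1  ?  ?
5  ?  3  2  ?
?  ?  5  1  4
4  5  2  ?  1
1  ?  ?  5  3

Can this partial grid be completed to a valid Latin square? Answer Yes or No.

Round 2, table 5: round 2 together with table 5 already contain {1, 2, 3, 4, 5} — every symbol — so nothing can go there. The grid has no valid completion.

No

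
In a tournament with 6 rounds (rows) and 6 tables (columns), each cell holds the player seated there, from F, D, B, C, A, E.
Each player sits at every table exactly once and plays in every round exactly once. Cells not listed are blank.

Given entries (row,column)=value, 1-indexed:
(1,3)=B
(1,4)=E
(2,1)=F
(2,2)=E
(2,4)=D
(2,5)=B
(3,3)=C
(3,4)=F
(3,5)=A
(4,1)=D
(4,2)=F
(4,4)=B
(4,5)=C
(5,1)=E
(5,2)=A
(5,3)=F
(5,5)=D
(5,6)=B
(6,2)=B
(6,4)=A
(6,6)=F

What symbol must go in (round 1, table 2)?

Round 1, table 5: round 1 has {B, E} and table 5 has {D, B, C, A}, leaving only F.
Round 2, table 3: round 2 has {F, D, B, E} and table 3 has {F, B, C}, leaving only A.
Round 2, table 6: round 2 has {F, D, B, A, E} and table 6 has {F, B}, leaving only C.
Round 3, table 1: round 3 has {F, C, A} and table 1 has {F, D, E}, leaving only B.
Round 3, table 2: round 3 has {F, B, C, A} and table 2 has {F, B, A, E}, leaving only D.
Round 1 already has {F, B, E} and table 2 already has {F, D, B, A, E}, so round 1, table 2 must be C.

C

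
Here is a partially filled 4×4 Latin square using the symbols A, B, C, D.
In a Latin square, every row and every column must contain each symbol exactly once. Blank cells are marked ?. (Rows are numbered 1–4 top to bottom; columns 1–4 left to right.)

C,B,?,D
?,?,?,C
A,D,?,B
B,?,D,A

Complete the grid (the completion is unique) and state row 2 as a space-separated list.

Row 2, column 1: row 2 has {C} and column 1 has {A, B, C}, leaving only D.
Row 2, column 2: row 2 has {C, D} and column 2 has {B, D}, leaving only A.
Row 2, column 3: row 2 has {A, C, D} and column 3 has {D}, leaving only B.
So row 2 reads: D A B C.

D A B C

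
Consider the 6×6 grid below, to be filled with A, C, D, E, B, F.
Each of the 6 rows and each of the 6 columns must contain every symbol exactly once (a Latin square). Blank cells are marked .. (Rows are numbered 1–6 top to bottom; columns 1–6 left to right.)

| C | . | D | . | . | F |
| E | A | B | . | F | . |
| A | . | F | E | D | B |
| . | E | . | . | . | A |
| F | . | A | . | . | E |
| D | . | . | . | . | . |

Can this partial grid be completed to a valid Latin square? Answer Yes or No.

No

Row 1, column 2: row 1 has {C, D, F} and column 2 has {A, E}, so it must be B.
Row 1, column 4: row 1 has {C, D, B, F} and column 4 has {E}, so it must be A.
Row 1, column 5: row 1 has {A, C, D, B, F} and column 5 has {D, F}, so it must be E.
Row 3, column 2: row 3 has {A, D, E, B, F} and column 2 has {A, E, B}, so it must be C.
Row 4, column 1: row 4 has {A, E} and column 1 has {A, C, D, E, F}, so it must be B.
Row 4, column 3: row 4 has {A, E, B} and column 3 has {A, D, B, F}, so it must be C.
Now row 4, column 5: row 4 together with column 5 already contain {A, C, D, E, B, F} — every symbol — so nothing can go there. The grid has no valid completion.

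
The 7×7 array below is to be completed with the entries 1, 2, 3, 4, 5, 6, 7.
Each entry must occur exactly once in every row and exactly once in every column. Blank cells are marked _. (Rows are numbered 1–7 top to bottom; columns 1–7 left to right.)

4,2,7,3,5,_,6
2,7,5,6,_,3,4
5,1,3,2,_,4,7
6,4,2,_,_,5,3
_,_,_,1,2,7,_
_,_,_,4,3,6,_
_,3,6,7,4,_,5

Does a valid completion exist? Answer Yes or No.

No

Row 4, column 4: row 4 together with column 4 already contain {1, 2, 3, 4, 5, 6, 7} — every symbol — so nothing can go there. The grid has no valid completion.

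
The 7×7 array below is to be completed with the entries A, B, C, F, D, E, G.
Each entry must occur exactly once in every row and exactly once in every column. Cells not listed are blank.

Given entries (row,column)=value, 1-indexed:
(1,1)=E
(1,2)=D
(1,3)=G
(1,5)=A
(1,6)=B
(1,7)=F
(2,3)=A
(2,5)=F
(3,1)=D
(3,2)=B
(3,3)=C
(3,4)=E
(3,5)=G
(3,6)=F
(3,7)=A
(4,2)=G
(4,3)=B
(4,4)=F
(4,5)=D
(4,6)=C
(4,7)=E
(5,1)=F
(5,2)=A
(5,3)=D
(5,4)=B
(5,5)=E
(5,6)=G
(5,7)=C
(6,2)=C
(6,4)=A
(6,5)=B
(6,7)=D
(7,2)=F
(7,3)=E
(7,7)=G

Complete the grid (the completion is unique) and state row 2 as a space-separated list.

Row 2, column 2: row 2 has {A, F} and column 2 has {A, B, C, F, D, G}, leaving only E.
Row 2, column 6: row 2 has {A, F, E} and column 6 has {B, C, F, G}, leaving only D.
Row 2, column 7: row 2 has {A, F, D, E} and column 7 has {A, C, F, D, E, G}, leaving only B.
Row 1, column 4: row 1 has {A, B, F, D, E, G} and column 4 has {A, B, F, E}, leaving only C.
Row 2, column 4: row 2 has {A, B, F, D, E} and column 4 has {A, B, C, F, E}, leaving only G.
Row 2, column 1: row 2 has {A, B, F, D, E, G} and column 1 has {F, D, E}, leaving only C.
So row 2 reads: C E A G F D B.

C E A G F D B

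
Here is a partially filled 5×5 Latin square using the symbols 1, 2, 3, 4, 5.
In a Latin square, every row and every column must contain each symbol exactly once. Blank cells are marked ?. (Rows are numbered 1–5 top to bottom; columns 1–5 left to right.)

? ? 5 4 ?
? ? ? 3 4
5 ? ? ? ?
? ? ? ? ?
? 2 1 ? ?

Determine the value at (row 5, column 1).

Row 2, column 3: row 2 has {3, 4} and column 3 has {1, 5}, leaving only 2.
Row 2, column 1: row 2 has {2, 3, 4} and column 1 has {5}, leaving only 1.
Row 2, column 2: row 2 has {1, 2, 3, 4} and column 2 has {2}, leaving only 5.
Row 5, column 4: row 5 has {1, 2} and column 4 has {3, 4}, leaving only 5.
Row 5, column 5: row 5 has {1, 2, 5} and column 5 has {4}, leaving only 3.
Row 5 already has {1, 2, 3, 5} and column 1 already has {1, 5}, so row 5, column 1 must be 4.

4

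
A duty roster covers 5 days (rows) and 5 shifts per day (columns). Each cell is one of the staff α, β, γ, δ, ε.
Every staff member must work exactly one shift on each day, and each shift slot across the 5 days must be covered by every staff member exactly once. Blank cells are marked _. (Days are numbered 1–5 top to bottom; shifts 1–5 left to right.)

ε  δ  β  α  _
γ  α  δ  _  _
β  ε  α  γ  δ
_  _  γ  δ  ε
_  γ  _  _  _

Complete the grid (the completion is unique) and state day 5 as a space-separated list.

δ γ ε β α

Day 5, shift 3: day 5 has {γ} and shift 3 has {α, β, γ, δ}, leaving only ε.
Day 5, shift 4: day 5 has {γ, ε} and shift 4 has {α, γ, δ}, leaving only β.
Day 5, shift 5: day 5 has {β, γ, ε} and shift 5 has {δ, ε}, leaving only α.
Day 5, shift 1: day 5 has {α, β, γ, ε} and shift 1 has {β, γ, ε}, leaving only δ.
So day 5 reads: δ γ ε β α.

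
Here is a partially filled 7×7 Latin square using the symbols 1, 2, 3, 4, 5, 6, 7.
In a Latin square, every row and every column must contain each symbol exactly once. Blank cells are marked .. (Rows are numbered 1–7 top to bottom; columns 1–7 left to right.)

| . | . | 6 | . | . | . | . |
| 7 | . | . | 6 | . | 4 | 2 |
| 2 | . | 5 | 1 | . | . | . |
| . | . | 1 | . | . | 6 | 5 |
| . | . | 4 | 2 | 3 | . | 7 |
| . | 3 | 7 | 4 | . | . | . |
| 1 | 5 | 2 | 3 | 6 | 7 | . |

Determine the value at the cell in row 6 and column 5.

Row 2, column 2: row 2 has {2, 4, 6, 7} and column 2 has {3, 5}, leaving only 1.
Row 2, column 3: row 2 has {1, 2, 4, 6, 7} and column 3 has {1, 2, 4, 5, 6, 7}, leaving only 3.
Row 2, column 5: row 2 has {1, 2, 3, 4, 6, 7} and column 5 has {3, 6}, leaving only 5.
Row 3, column 6: row 3 has {1, 2, 5} and column 6 has {4, 6, 7}, leaving only 3.
Row 4, column 4: row 4 has {1, 5, 6} and column 4 has {1, 2, 3, 4, 6}, leaving only 7.
Row 1, column 4: row 1 has {6} and column 4 has {1, 2, 3, 4, 6, 7}, leaving only 5.
Row 5, column 2: row 5 has {2, 3, 4, 7} and column 2 has {1, 3, 5}, leaving only 6.
Row 5, column 1: row 5 has {2, 3, 4, 6, 7} and column 1 has {1, 2, 7}, leaving only 5.
Row 5, column 6: row 5 has {2, 3, 4, 5, 6, 7} and column 6 has {3, 4, 6, 7}, leaving only 1.
Row 1, column 6: row 1 has {5, 6} and column 6 has {1, 3, 4, 6, 7}, leaving only 2.
Row 6, column 1: row 6 has {3, 4, 7} and column 1 has {1, 2, 5, 7}, leaving only 6.
Row 6, column 6: row 6 has {3, 4, 6, 7} and column 6 has {1, 2, 3, 4, 6, 7}, leaving only 5.
Row 6, column 7: row 6 has {3, 4, 5, 6, 7} and column 7 has {2, 5, 7}, leaving only 1.
Row 6 already has {1, 3, 4, 5, 6, 7} and column 5 already has {3, 5, 6}, so row 6, column 5 must be 2.

2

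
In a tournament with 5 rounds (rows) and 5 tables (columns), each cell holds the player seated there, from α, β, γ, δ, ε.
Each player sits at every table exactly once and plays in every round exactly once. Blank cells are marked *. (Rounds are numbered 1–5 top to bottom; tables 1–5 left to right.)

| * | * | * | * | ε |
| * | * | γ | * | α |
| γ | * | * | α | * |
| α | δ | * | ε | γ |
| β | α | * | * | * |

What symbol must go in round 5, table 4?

Round 1, table 1: round 1 has {ε} and table 1 has {α, β, γ}, leaving only δ.
Round 2, table 1: round 2 has {α, γ} and table 1 has {α, β, γ, δ}, leaving only ε.
Round 2, table 2: round 2 has {α, γ, ε} and table 2 has {α, δ}, leaving only β.
Round 1, table 2: round 1 has {δ, ε} and table 2 has {α, β, δ}, leaving only γ.
Round 1, table 4: round 1 has {γ, δ, ε} and table 4 has {α, ε}, leaving only β.
Round 1, table 3: round 1 has {β, γ, δ, ε} and table 3 has {γ}, leaving only α.
Round 2, table 4: round 2 has {α, β, γ, ε} and table 4 has {α, β, ε}, leaving only δ.
Round 5 already has {α, β} and table 4 already has {α, β, δ, ε}, so round 5, table 4 must be γ.

γ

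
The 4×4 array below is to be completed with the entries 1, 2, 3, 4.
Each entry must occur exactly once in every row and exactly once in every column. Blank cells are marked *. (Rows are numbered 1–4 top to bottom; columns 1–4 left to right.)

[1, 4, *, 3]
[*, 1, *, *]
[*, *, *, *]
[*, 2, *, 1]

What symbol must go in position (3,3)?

1

Row 1, column 3: row 1 has {1, 3, 4} and column 3 has {}, leaving only 2.
Row 3, column 2: row 3 has {} and column 2 has {1, 2, 4}, leaving only 3.
Row 3, column 3 is narrowed to {1, 4}.
If it were 4, then row 4, column 3 would be left with no valid symbol.
So row 3, column 3 must be 1.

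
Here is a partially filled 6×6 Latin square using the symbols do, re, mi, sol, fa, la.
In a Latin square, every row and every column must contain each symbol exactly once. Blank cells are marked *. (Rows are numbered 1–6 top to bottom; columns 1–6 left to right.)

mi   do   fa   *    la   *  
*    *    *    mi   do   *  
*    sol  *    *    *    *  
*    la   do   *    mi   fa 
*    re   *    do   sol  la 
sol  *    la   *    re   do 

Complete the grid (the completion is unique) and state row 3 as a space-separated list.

Row 3, column 5: row 3 has {sol} and column 5 has {do, re, mi, sol, la}, leaving only fa.
Row 2, column 2: row 2 has {do, mi} and column 2 has {do, re, sol, la}, leaving only fa.
Row 4, column 1: row 4 has {do, mi, fa, la} and column 1 has {mi, sol}, leaving only re.
Row 2, column 1: row 2 has {do, mi, fa} and column 1 has {re, mi, sol}, leaving only la.
Row 3, column 1: row 3 has {sol, fa} and column 1 has {re, mi, sol, la}, leaving only do.
Row 4, column 4: row 4 has {do, re, mi, fa, la} and column 4 has {do, mi}, leaving only sol.
Row 1, column 4: row 1 has {do, mi, fa, la} and column 4 has {do, mi, sol}, leaving only re.
Row 3, column 4: row 3 has {do, sol, fa} and column 4 has {do, re, mi, sol}, leaving only la.
Row 1, column 6: row 1 has {do, re, mi, fa, la} and column 6 has {do, fa, la}, leaving only sol.
Row 2, column 6: row 2 has {do, mi, fa, la} and column 6 has {do, sol, fa, la}, leaving only re.
Row 3, column 6: row 3 has {do, sol, fa, la} and column 6 has {do, re, sol, fa, la}, leaving only mi.
Row 3, column 3: row 3 has {do, mi, sol, fa, la} and column 3 has {do, fa, la}, leaving only re.
So row 3 reads: do sol re la fa mi.

do sol re la fa mi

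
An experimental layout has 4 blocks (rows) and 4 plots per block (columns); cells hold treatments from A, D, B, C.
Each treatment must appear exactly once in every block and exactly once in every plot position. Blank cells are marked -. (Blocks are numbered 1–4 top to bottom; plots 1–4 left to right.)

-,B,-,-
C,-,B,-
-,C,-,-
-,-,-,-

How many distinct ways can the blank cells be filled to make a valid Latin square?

8

Block 1, plot 1: eliminating its block and plot leaves {A, D}.
Block 1, plot 3: eliminating its block and plot leaves {A, D, C}.
Block 1, plot 4: eliminating its block and plot leaves {A, D, C}.
Block 2, plot 2: eliminating its block and plot leaves {A, D}.
Block 2, plot 4: eliminating its block and plot leaves {A, D}.
Block 3, plot 1: eliminating its block and plot leaves {A, D, B}.
Block 3, plot 3: eliminating its block and plot leaves {A, D}.
Block 3, plot 4: eliminating its block and plot leaves {A, D, B}.
Block 4, plot 1: eliminating its block and plot leaves {A, D, B}.
Block 4, plot 2: eliminating its block and plot leaves {A, D}.
Block 4, plot 3: eliminating its block and plot leaves {A, D, C}.
Block 4, plot 4: eliminating its block and plot leaves {A, D, B, C}.
Enumerating the assignments across these blanks that avoid any block or plot repeat gives 8 completions.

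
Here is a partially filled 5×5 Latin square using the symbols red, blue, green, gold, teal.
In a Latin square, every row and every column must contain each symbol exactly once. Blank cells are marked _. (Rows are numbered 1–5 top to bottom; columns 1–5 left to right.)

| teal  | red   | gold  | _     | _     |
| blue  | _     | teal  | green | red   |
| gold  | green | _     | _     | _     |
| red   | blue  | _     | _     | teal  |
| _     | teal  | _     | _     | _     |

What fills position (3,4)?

teal

Row 1, column 4: row 1 has {red, gold, teal} and column 4 has {green}, leaving only blue.
Row 1, column 5: row 1 has {red, blue, gold, teal} and column 5 has {red, teal}, leaving only green.
Row 2, column 2: row 2 has {red, blue, green, teal} and column 2 has {red, blue, green, teal}, leaving only gold.
Row 3, column 5: row 3 has {green, gold} and column 5 has {red, green, teal}, leaving only blue.
Row 3, column 3: row 3 has {blue, green, gold} and column 3 has {gold, teal}, leaving only red.
Row 3 already has {red, blue, green, gold} and column 4 already has {blue, green}, so row 3, column 4 must be teal.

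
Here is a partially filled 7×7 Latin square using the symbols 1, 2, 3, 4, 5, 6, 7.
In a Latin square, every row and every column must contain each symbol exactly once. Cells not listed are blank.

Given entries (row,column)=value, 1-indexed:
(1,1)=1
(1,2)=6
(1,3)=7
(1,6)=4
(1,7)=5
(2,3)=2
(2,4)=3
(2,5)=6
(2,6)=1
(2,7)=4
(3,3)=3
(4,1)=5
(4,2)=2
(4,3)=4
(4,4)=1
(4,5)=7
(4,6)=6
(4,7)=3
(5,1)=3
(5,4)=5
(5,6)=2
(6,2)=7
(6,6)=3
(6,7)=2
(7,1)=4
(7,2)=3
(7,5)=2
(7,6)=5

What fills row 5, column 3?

Row 1, column 4: row 1 has {1, 4, 5, 6, 7} and column 4 has {1, 3, 5}, leaving only 2.
Row 1, column 5: row 1 has {1, 2, 4, 5, 6, 7} and column 5 has {2, 6, 7}, leaving only 3.
Row 2, column 1: row 2 has {1, 2, 3, 4, 6} and column 1 has {1, 3, 4, 5}, leaving only 7.
Row 2, column 2: row 2 has {1, 2, 3, 4, 6, 7} and column 2 has {2, 3, 6, 7}, leaving only 5.
Row 3, column 6: row 3 has {3} and column 6 has {1, 2, 3, 4, 5, 6}, leaving only 7.
Row 6, column 1: row 6 has {2, 3, 7} and column 1 has {1, 3, 4, 5, 7}, leaving only 6.
Row 3, column 1: row 3 has {3, 7} and column 1 has {1, 3, 4, 5, 6, 7}, leaving only 2.
Row 6, column 4: row 6 has {2, 3, 6, 7} and column 4 has {1, 2, 3, 5}, leaving only 4.
Row 3, column 4: row 3 has {2, 3, 7} and column 4 has {1, 2, 3, 4, 5}, leaving only 6.
Row 3, column 7: row 3 has {2, 3, 6, 7} and column 7 has {2, 3, 4, 5}, leaving only 1.
Row 3, column 2: row 3 has {1, 2, 3, 6, 7} and column 2 has {2, 3, 5, 6, 7}, leaving only 4.
Row 3, column 5: row 3 has {1, 2, 3, 4, 6, 7} and column 5 has {2, 3, 6, 7}, leaving only 5.
Row 5, column 2: row 5 has {2, 3, 5} and column 2 has {2, 3, 4, 5, 6, 7}, leaving only 1.
Row 5 already has {1, 2, 3, 5} and column 3 already has {2, 3, 4, 7}, so row 5, column 3 must be 6.

6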